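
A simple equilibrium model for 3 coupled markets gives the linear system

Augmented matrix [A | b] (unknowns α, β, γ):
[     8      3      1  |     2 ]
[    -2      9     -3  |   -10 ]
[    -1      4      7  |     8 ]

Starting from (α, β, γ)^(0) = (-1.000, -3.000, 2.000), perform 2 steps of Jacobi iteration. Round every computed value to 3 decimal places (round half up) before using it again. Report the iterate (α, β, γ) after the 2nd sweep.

Iteration 1:
  α = (2 - (3)·-3.000 - (1)·2.000) / (8) = 1.125
  β = (-10 - (-2)·-1.000 - (-3)·2.000) / (9) = -0.667
  γ = (8 - (-1)·-1.000 - (4)·-3.000) / (7) = 2.714
Iteration 2:
  α = (2 - (3)·-0.667 - (1)·2.714) / (8) = 0.161
  β = (-10 - (-2)·1.125 - (-3)·2.714) / (9) = 0.044
  γ = (8 - (-1)·1.125 - (4)·-0.667) / (7) = 1.685

(0.161, 0.044, 1.685)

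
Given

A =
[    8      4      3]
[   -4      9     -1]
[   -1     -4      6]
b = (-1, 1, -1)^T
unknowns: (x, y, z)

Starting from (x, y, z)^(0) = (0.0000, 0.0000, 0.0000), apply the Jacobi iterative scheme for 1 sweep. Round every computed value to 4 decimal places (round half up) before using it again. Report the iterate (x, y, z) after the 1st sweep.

(-0.1250, 0.1111, -0.1667)

Iteration 1:
  x = (-1 - (4)·0.0000 - (3)·0.0000) / (8) = -0.1250
  y = (1 - (-4)·0.0000 - (-1)·0.0000) / (9) = 0.1111
  z = (-1 - (-1)·0.0000 - (-4)·0.0000) / (6) = -0.1667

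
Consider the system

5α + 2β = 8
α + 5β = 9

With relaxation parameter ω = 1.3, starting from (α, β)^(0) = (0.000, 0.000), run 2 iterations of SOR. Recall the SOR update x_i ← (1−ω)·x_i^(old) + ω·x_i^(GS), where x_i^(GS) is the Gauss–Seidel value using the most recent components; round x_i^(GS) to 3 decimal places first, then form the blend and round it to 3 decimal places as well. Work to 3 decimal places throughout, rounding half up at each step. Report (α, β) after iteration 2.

(0.520, 1.665)

Iteration 1:
  α: GS value = (8 - (2)·0.000) / (5) = 1.600;  α ← (1−ω)·0.000 + ω·1.600 = 2.080
  β: GS value = (9 - (1)·2.080) / (5) = 1.384;  β ← (1−ω)·0.000 + ω·1.384 = 1.799
Iteration 2:
  α: GS value = (8 - (2)·1.799) / (5) = 0.880;  α ← (1−ω)·2.080 + ω·0.880 = 0.520
  β: GS value = (9 - (1)·0.520) / (5) = 1.696;  β ← (1−ω)·1.799 + ω·1.696 = 1.665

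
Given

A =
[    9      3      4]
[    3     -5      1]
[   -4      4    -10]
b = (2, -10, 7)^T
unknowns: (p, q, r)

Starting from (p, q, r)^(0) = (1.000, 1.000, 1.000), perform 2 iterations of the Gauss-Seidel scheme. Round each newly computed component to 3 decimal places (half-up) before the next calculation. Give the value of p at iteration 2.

Iteration 1:
  p = (2 - (3)·1.000 - (4)·1.000) / (9) = -0.556
  q = (-10 - (3)·-0.556 - (1)·1.000) / (-5) = 1.866
  r = (7 - (-4)·-0.556 - (4)·1.866) / (-10) = 0.269
Iteration 2:
  p = (2 - (3)·1.866 - (4)·0.269) / (9) = -0.519
  q = (-10 - (3)·-0.519 - (1)·0.269) / (-5) = 1.742
  r = (7 - (-4)·-0.519 - (4)·1.742) / (-10) = 0.204

-0.519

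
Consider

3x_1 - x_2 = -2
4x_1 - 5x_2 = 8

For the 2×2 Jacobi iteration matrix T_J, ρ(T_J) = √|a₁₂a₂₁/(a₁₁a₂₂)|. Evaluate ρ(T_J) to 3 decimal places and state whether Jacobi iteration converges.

a₁₂a₂₁/(a₁₁a₂₂) = (-1)·(4) / ((3)·(-5)) = 0.266667
ρ = √|0.266667| = √0.266667 = 0.516
ρ < 1, so Jacobi converges

0.516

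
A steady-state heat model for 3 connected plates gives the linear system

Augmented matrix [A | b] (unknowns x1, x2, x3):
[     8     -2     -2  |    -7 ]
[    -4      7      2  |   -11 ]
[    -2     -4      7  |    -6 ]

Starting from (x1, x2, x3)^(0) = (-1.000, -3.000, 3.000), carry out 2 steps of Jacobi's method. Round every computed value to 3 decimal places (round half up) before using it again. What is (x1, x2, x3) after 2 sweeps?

(-2.339, -1.255, -2.821)

Iteration 1:
  x1 = (-7 - (-2)·-3.000 - (-2)·3.000) / (8) = -0.875
  x2 = (-11 - (-4)·-1.000 - (2)·3.000) / (7) = -3.000
  x3 = (-6 - (-2)·-1.000 - (-4)·-3.000) / (7) = -2.857
Iteration 2:
  x1 = (-7 - (-2)·-3.000 - (-2)·-2.857) / (8) = -2.339
  x2 = (-11 - (-4)·-0.875 - (2)·-2.857) / (7) = -1.255
  x3 = (-6 - (-2)·-0.875 - (-4)·-3.000) / (7) = -2.821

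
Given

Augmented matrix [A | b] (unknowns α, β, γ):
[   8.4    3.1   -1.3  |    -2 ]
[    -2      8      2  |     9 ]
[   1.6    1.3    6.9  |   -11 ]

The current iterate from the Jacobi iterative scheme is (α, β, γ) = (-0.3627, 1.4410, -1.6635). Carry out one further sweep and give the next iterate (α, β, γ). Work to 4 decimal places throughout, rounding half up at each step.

(-1.0273, 1.4502, -1.7816)

One sweep:
  α = (-2 - (3.1)·1.4410 - (-1.3)·-1.6635) / (8.4) = -1.0273
  β = (9 - (-2)·-0.3627 - (2)·-1.6635) / (8) = 1.4502
  γ = (-11 - (1.6)·-0.3627 - (1.3)·1.4410) / (6.9) = -1.7816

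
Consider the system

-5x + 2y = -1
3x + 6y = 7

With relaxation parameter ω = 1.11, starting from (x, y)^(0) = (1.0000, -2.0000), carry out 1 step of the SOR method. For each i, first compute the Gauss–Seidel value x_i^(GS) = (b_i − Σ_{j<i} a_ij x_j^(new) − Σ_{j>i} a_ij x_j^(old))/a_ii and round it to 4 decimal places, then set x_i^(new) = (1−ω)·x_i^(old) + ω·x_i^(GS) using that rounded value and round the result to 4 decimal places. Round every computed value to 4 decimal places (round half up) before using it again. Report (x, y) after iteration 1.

Iteration 1:
  x: GS value = (-1 - (2)·-2.0000) / (-5) = -0.6000;  x ← (1−ω)·1.0000 + ω·-0.6000 = -0.7760
  y: GS value = (7 - (3)·-0.7760) / (6) = 1.5547;  y ← (1−ω)·-2.0000 + ω·1.5547 = 1.9457

(-0.7760, 1.9457)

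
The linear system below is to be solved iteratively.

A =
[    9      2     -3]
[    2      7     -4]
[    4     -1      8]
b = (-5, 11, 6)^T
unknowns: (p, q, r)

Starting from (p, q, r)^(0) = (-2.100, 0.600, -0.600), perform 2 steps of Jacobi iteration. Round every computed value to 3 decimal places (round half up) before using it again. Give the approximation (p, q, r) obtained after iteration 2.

(-0.337, 2.897, 1.423)

Iteration 1:
  p = (-5 - (2)·0.600 - (-3)·-0.600) / (9) = -0.889
  q = (11 - (2)·-2.100 - (-4)·-0.600) / (7) = 1.829
  r = (6 - (4)·-2.100 - (-1)·0.600) / (8) = 1.875
Iteration 2:
  p = (-5 - (2)·1.829 - (-3)·1.875) / (9) = -0.337
  q = (11 - (2)·-0.889 - (-4)·1.875) / (7) = 2.897
  r = (6 - (4)·-0.889 - (-1)·1.829) / (8) = 1.423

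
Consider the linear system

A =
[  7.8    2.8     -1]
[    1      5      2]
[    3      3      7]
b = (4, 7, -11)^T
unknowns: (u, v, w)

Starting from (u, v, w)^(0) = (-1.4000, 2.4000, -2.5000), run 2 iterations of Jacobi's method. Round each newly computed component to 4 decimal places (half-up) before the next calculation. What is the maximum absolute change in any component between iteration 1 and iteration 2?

0.4332

Iteration 1:
  u = (4 - (2.8)·2.4000 - (-1)·-2.5000) / (7.8) = -0.6692
  v = (7 - (1)·-1.4000 - (2)·-2.5000) / (5) = 2.6800
  w = (-11 - (3)·-1.4000 - (3)·2.4000) / (7) = -2.0000
Iteration 2:
  u = (4 - (2.8)·2.6800 - (-1)·-2.0000) / (7.8) = -0.7056
  v = (7 - (1)·-0.6692 - (2)·-2.0000) / (5) = 2.3338
  w = (-11 - (3)·-0.6692 - (3)·2.6800) / (7) = -2.4332
Change: (-0.0364, -0.3462, -0.4332) → max |·| = 0.4332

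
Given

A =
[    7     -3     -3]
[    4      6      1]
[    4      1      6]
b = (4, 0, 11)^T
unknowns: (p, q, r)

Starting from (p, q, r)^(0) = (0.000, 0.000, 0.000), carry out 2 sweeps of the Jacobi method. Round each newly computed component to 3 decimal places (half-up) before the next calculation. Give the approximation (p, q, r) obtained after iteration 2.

(1.357, -0.686, 1.453)

Iteration 1:
  p = (4 - (-3)·0.000 - (-3)·0.000) / (7) = 0.571
  q = (0 - (4)·0.000 - (1)·0.000) / (6) = 0.000
  r = (11 - (4)·0.000 - (1)·0.000) / (6) = 1.833
Iteration 2:
  p = (4 - (-3)·0.000 - (-3)·1.833) / (7) = 1.357
  q = (0 - (4)·0.571 - (1)·1.833) / (6) = -0.686
  r = (11 - (4)·0.571 - (1)·0.000) / (6) = 1.453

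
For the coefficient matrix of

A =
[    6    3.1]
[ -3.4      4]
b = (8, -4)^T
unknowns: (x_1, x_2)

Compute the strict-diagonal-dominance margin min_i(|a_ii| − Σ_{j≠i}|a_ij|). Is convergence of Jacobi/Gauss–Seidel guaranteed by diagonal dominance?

row 1: |6| − (3.1) = 2.9
row 2: |4| − (3.4) = 0.6
minimum over rows = 0.6 → strictly diagonally dominant (convergence guaranteed)

0.6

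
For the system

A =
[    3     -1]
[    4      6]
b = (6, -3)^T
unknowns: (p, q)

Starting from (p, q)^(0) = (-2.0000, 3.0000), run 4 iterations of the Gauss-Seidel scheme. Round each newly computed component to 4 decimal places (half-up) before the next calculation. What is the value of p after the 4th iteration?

Iteration 1:
  p = (6 - (-1)·3.0000) / (3) = 3.0000
  q = (-3 - (4)·3.0000) / (6) = -2.5000
Iteration 2:
  p = (6 - (-1)·-2.5000) / (3) = 1.1667
  q = (-3 - (4)·1.1667) / (6) = -1.2778
Iteration 3:
  p = (6 - (-1)·-1.2778) / (3) = 1.5741
  q = (-3 - (4)·1.5741) / (6) = -1.5494
Iteration 4:
  p = (6 - (-1)·-1.5494) / (3) = 1.4835
  q = (-3 - (4)·1.4835) / (6) = -1.4890

1.4835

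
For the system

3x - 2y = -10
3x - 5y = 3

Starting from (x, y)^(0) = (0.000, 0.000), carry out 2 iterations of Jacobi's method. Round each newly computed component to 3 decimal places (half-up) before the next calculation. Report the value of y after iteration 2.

Iteration 1:
  x = (-10 - (-2)·0.000) / (3) = -3.333
  y = (3 - (3)·0.000) / (-5) = -0.600
Iteration 2:
  x = (-10 - (-2)·-0.600) / (3) = -3.733
  y = (3 - (3)·-3.333) / (-5) = -2.600

-2.600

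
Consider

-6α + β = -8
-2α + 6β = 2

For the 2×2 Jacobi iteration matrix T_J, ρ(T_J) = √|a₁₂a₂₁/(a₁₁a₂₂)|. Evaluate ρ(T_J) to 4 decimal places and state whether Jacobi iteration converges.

a₁₂a₂₁/(a₁₁a₂₂) = (1)·(-2) / ((-6)·(6)) = 0.055556
ρ = √|0.055556| = √0.055556 = 0.2357
ρ < 1, so Jacobi converges

0.2357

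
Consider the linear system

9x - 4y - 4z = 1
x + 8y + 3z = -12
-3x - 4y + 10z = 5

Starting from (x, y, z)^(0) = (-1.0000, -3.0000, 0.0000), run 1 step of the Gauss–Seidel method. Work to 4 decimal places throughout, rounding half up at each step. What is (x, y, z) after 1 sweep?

(-1.2222, -1.3472, -0.4055)

Iteration 1:
  x = (1 - (-4)·-3.0000 - (-4)·0.0000) / (9) = -1.2222
  y = (-12 - (1)·-1.2222 - (3)·0.0000) / (8) = -1.3472
  z = (5 - (-3)·-1.2222 - (-4)·-1.3472) / (10) = -0.4055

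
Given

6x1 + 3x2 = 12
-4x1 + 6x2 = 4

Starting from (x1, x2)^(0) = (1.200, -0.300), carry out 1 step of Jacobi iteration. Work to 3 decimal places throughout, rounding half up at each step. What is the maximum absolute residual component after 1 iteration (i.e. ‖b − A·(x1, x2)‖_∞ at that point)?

5.301

Iteration 1:
  x1 = (12 - (3)·-0.300) / (6) = 2.150
  x2 = (4 - (-4)·1.200) / (6) = 1.467
Residual b − A·x = (-5.301, 3.798); ∞-norm = 5.301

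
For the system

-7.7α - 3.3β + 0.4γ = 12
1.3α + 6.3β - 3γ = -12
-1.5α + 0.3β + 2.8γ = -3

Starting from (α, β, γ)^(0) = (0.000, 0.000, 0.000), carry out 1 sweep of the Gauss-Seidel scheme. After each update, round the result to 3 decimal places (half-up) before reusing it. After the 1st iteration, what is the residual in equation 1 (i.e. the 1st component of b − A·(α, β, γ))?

Iteration 1:
  α = (12 - (-3.3)·0.000 - (0.4)·0.000) / (-7.7) = -1.558
  β = (-12 - (1.3)·-1.558 - (-3)·0.000) / (6.3) = -1.583
  γ = (-3 - (-1.5)·-1.558 - (0.3)·-1.583) / (2.8) = -1.736
Residual b − A·x = (-4.526, -5.210, -0.001)

-4.526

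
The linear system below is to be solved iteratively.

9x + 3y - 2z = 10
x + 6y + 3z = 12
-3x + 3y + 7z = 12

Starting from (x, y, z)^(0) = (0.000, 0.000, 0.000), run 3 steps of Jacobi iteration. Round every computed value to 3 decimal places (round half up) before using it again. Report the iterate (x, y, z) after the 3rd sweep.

(1.088, 1.196, 1.657)

Iteration 1:
  x = (10 - (3)·0.000 - (-2)·0.000) / (9) = 1.111
  y = (12 - (1)·0.000 - (3)·0.000) / (6) = 2.000
  z = (12 - (-3)·0.000 - (3)·0.000) / (7) = 1.714
Iteration 2:
  x = (10 - (3)·2.000 - (-2)·1.714) / (9) = 0.825
  y = (12 - (1)·1.111 - (3)·1.714) / (6) = 0.958
  z = (12 - (-3)·1.111 - (3)·2.000) / (7) = 1.333
Iteration 3:
  x = (10 - (3)·0.958 - (-2)·1.333) / (9) = 1.088
  y = (12 - (1)·0.825 - (3)·1.333) / (6) = 1.196
  z = (12 - (-3)·0.825 - (3)·0.958) / (7) = 1.657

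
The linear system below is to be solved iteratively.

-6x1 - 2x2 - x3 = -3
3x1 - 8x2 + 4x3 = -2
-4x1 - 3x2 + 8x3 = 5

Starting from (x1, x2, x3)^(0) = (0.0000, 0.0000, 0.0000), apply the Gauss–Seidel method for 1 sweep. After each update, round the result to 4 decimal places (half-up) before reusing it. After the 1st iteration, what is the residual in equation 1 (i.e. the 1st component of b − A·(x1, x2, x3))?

1.9141

Iteration 1:
  x1 = (-3 - (-2)·0.0000 - (-1)·0.0000) / (-6) = 0.5000
  x2 = (-2 - (3)·0.5000 - (4)·0.0000) / (-8) = 0.4375
  x3 = (5 - (-4)·0.5000 - (-3)·0.4375) / (8) = 1.0391
Residual b − A·x = (1.9141, -4.1564, -0.0003)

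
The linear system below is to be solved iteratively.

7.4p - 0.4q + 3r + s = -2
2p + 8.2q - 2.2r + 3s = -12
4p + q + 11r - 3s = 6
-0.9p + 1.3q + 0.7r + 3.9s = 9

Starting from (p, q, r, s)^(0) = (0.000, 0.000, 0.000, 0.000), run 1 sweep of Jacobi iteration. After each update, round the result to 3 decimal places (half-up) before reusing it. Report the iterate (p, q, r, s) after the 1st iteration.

(-0.270, -1.463, 0.545, 2.308)

Iteration 1:
  p = (-2 - (-0.4)·0.000 - (3)·0.000 - (1)·0.000) / (7.4) = -0.270
  q = (-12 - (2)·0.000 - (-2.2)·0.000 - (3)·0.000) / (8.2) = -1.463
  r = (6 - (4)·0.000 - (1)·0.000 - (-3)·0.000) / (11) = 0.545
  s = (9 - (-0.9)·0.000 - (1.3)·0.000 - (0.7)·0.000) / (3.9) = 2.308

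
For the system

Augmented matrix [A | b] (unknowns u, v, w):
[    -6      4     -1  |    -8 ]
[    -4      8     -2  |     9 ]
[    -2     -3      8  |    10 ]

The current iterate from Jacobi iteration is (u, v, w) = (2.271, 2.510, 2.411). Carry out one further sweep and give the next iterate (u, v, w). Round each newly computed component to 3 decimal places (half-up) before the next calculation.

One sweep:
  u = (-8 - (4)·2.510 - (-1)·2.411) / (-6) = 2.605
  v = (9 - (-4)·2.271 - (-2)·2.411) / (8) = 2.863
  w = (10 - (-2)·2.271 - (-3)·2.510) / (8) = 2.759

(2.605, 2.863, 2.759)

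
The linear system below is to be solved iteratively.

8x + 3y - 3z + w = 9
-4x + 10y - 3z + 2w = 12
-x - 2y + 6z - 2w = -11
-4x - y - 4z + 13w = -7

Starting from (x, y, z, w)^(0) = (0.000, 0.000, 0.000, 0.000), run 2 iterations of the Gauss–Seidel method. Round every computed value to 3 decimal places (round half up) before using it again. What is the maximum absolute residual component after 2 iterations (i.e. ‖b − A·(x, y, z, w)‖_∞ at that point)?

Iteration 1:
  x = (9 - (3)·0.000 - (-3)·0.000 - (1)·0.000) / (8) = 1.125
  y = (12 - (-4)·1.125 - (-3)·0.000 - (2)·0.000) / (10) = 1.650
  z = (-11 - (-1)·1.125 - (-2)·1.650 - (-2)·0.000) / (6) = -1.096
  w = (-7 - (-4)·1.125 - (-1)·1.650 - (-4)·-1.096) / (13) = -0.403
Iteration 2:
  x = (9 - (3)·1.650 - (-3)·-1.096 - (1)·-0.403) / (8) = 0.146
  y = (12 - (-4)·0.146 - (-3)·-1.096 - (2)·-0.403) / (10) = 1.010
  z = (-11 - (-1)·0.146 - (-2)·1.010 - (-2)·-0.403) / (6) = -1.607
  w = (-7 - (-4)·0.146 - (-1)·1.010 - (-4)·-1.607) / (13) = -0.910
Residual b − A·x = (0.891, -0.517, -1.012, -0.004); ∞-norm = 1.012

1.012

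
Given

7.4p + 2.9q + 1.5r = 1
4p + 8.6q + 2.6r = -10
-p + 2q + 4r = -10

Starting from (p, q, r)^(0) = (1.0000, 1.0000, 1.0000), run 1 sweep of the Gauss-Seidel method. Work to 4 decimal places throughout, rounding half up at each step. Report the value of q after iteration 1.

Iteration 1:
  p = (1 - (2.9)·1.0000 - (1.5)·1.0000) / (7.4) = -0.4595
  q = (-10 - (4)·-0.4595 - (2.6)·1.0000) / (8.6) = -1.2514
  r = (-10 - (-1)·-0.4595 - (2)·-1.2514) / (4) = -1.9892

-1.2514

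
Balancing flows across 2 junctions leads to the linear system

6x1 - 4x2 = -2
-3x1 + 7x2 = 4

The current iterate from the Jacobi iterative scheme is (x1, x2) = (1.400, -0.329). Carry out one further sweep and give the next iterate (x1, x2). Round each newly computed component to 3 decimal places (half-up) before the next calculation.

One sweep:
  x1 = (-2 - (-4)·-0.329) / (6) = -0.553
  x2 = (4 - (-3)·1.400) / (7) = 1.171

(-0.553, 1.171)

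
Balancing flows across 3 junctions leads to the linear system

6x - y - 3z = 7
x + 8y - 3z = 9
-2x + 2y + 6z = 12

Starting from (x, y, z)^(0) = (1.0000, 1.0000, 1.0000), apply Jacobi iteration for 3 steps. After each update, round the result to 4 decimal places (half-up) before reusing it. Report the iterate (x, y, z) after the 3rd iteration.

Iteration 1:
  x = (7 - (-1)·1.0000 - (-3)·1.0000) / (6) = 1.8333
  y = (9 - (1)·1.0000 - (-3)·1.0000) / (8) = 1.3750
  z = (12 - (-2)·1.0000 - (2)·1.0000) / (6) = 2.0000
Iteration 2:
  x = (7 - (-1)·1.3750 - (-3)·2.0000) / (6) = 2.3958
  y = (9 - (1)·1.8333 - (-3)·2.0000) / (8) = 1.6458
  z = (12 - (-2)·1.8333 - (2)·1.3750) / (6) = 2.1528
Iteration 3:
  x = (7 - (-1)·1.6458 - (-3)·2.1528) / (6) = 2.5174
  y = (9 - (1)·2.3958 - (-3)·2.1528) / (8) = 1.6328
  z = (12 - (-2)·2.3958 - (2)·1.6458) / (6) = 2.2500

(2.5174, 1.6328, 2.2500)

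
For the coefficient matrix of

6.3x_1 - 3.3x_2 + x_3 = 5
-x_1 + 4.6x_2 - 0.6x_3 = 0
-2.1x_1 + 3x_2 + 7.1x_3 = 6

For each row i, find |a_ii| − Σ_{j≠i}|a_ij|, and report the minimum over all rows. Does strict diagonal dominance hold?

row 1: |6.3| − (3.3+1) = 2
row 2: |4.6| − (1+0.6) = 3
row 3: |7.1| − (2.1+3) = 2
minimum over rows = 2 → strictly diagonally dominant (convergence guaranteed)

2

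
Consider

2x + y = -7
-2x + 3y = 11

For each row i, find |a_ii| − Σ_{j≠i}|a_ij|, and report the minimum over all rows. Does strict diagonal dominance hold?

1

row 1: |2| − (1) = 1
row 2: |3| − (2) = 1
minimum over rows = 1 → strictly diagonally dominant (convergence guaranteed)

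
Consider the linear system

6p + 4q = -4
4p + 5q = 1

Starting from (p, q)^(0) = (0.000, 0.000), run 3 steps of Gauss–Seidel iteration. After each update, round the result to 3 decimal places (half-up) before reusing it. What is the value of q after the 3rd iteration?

1.334

Iteration 1:
  p = (-4 - (4)·0.000) / (6) = -0.667
  q = (1 - (4)·-0.667) / (5) = 0.734
Iteration 2:
  p = (-4 - (4)·0.734) / (6) = -1.156
  q = (1 - (4)·-1.156) / (5) = 1.125
Iteration 3:
  p = (-4 - (4)·1.125) / (6) = -1.417
  q = (1 - (4)·-1.417) / (5) = 1.334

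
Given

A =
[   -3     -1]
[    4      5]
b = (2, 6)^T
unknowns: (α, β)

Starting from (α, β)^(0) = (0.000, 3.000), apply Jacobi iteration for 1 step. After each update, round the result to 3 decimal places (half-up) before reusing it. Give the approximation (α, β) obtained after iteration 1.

(-1.667, 1.200)

Iteration 1:
  α = (2 - (-1)·3.000) / (-3) = -1.667
  β = (6 - (4)·0.000) / (5) = 1.200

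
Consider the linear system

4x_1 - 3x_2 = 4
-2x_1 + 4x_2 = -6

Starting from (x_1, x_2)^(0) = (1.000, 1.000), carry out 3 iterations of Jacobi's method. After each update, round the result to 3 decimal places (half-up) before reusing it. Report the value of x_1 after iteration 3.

0.531

Iteration 1:
  x_1 = (4 - (-3)·1.000) / (4) = 1.750
  x_2 = (-6 - (-2)·1.000) / (4) = -1.000
Iteration 2:
  x_1 = (4 - (-3)·-1.000) / (4) = 0.250
  x_2 = (-6 - (-2)·1.750) / (4) = -0.625
Iteration 3:
  x_1 = (4 - (-3)·-0.625) / (4) = 0.531
  x_2 = (-6 - (-2)·0.250) / (4) = -1.375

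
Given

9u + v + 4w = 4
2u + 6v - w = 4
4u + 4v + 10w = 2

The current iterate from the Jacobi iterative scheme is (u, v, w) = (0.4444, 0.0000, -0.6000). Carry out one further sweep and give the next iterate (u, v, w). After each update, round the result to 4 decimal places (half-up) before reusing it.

(0.7111, 0.4185, 0.0222)

One sweep:
  u = (4 - (1)·0.0000 - (4)·-0.6000) / (9) = 0.7111
  v = (4 - (2)·0.4444 - (-1)·-0.6000) / (6) = 0.4185
  w = (2 - (4)·0.4444 - (4)·0.0000) / (10) = 0.0222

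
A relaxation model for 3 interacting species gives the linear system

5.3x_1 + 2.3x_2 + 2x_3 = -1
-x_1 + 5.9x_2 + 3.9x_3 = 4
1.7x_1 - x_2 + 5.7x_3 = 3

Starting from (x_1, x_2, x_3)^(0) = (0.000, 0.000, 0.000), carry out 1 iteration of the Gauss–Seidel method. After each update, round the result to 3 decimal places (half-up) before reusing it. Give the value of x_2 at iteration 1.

Iteration 1:
  x_1 = (-1 - (2.3)·0.000 - (2)·0.000) / (5.3) = -0.189
  x_2 = (4 - (-1)·-0.189 - (3.9)·0.000) / (5.9) = 0.646
  x_3 = (3 - (1.7)·-0.189 - (-1)·0.646) / (5.7) = 0.696

0.646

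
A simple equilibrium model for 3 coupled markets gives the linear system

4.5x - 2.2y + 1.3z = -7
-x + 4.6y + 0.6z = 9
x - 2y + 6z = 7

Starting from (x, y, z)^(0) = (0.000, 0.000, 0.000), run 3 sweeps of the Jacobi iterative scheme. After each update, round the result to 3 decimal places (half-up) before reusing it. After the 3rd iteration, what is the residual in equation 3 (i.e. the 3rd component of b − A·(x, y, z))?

0.537

Iteration 1:
  x = (-7 - (-2.2)·0.000 - (1.3)·0.000) / (4.5) = -1.556
  y = (9 - (-1)·0.000 - (0.6)·0.000) / (4.6) = 1.957
  z = (7 - (1)·0.000 - (-2)·0.000) / (6) = 1.167
Iteration 2:
  x = (-7 - (-2.2)·1.957 - (1.3)·1.167) / (4.5) = -0.936
  y = (9 - (-1)·-1.556 - (0.6)·1.167) / (4.6) = 1.466
  z = (7 - (1)·-1.556 - (-2)·1.957) / (6) = 2.078
Iteration 3:
  x = (-7 - (-2.2)·1.466 - (1.3)·2.078) / (4.5) = -1.439
  y = (9 - (-1)·-0.936 - (0.6)·2.078) / (4.6) = 1.482
  z = (7 - (1)·-0.936 - (-2)·1.466) / (6) = 1.811
Residual b − A·x = (0.382, -0.343, 0.537)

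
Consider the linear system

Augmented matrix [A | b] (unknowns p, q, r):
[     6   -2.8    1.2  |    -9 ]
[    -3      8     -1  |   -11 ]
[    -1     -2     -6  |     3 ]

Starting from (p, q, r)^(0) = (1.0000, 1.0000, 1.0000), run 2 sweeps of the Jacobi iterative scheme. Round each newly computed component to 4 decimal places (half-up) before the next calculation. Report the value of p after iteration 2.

Iteration 1:
  p = (-9 - (-2.8)·1.0000 - (1.2)·1.0000) / (6) = -1.2333
  q = (-11 - (-3)·1.0000 - (-1)·1.0000) / (8) = -0.8750
  r = (3 - (-1)·1.0000 - (-2)·1.0000) / (-6) = -1.0000
Iteration 2:
  p = (-9 - (-2.8)·-0.8750 - (1.2)·-1.0000) / (6) = -1.7083
  q = (-11 - (-3)·-1.2333 - (-1)·-1.0000) / (8) = -1.9625
  r = (3 - (-1)·-1.2333 - (-2)·-0.8750) / (-6) = -0.0028

-1.7083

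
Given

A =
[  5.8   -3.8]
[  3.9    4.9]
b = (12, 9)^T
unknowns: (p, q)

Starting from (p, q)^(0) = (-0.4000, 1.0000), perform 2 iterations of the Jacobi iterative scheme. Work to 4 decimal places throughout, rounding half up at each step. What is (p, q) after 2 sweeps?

Iteration 1:
  p = (12 - (-3.8)·1.0000) / (5.8) = 2.7241
  q = (9 - (3.9)·-0.4000) / (4.9) = 2.1551
Iteration 2:
  p = (12 - (-3.8)·2.1551) / (5.8) = 3.4809
  q = (9 - (3.9)·2.7241) / (4.9) = -0.3314

(3.4809, -0.3314)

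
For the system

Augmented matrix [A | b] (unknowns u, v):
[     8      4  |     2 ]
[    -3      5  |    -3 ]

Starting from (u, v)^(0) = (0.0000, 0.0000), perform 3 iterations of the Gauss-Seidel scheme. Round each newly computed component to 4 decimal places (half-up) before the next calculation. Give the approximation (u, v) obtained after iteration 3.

(0.4075, -0.3555)

Iteration 1:
  u = (2 - (4)·0.0000) / (8) = 0.2500
  v = (-3 - (-3)·0.2500) / (5) = -0.4500
Iteration 2:
  u = (2 - (4)·-0.4500) / (8) = 0.4750
  v = (-3 - (-3)·0.4750) / (5) = -0.3150
Iteration 3:
  u = (2 - (4)·-0.3150) / (8) = 0.4075
  v = (-3 - (-3)·0.4075) / (5) = -0.3555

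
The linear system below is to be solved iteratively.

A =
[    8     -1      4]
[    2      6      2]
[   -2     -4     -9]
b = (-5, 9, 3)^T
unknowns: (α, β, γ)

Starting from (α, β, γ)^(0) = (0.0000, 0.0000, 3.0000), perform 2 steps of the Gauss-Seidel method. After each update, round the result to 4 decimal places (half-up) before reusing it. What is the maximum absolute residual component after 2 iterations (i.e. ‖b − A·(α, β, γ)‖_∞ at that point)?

3.0779

Iteration 1:
  α = (-5 - (-1)·0.0000 - (4)·3.0000) / (8) = -2.1250
  β = (9 - (2)·-2.1250 - (2)·3.0000) / (6) = 1.2083
  γ = (3 - (-2)·-2.1250 - (-4)·1.2083) / (-9) = -0.3981
Iteration 2:
  α = (-5 - (-1)·1.2083 - (4)·-0.3981) / (8) = -0.2749
  β = (9 - (2)·-0.2749 - (2)·-0.3981) / (6) = 1.7243
  γ = (3 - (-2)·-0.2749 - (-4)·1.7243) / (-9) = -1.0386
Residual b − A·x = (3.0779, 1.2812, 0.0000); ∞-norm = 3.0779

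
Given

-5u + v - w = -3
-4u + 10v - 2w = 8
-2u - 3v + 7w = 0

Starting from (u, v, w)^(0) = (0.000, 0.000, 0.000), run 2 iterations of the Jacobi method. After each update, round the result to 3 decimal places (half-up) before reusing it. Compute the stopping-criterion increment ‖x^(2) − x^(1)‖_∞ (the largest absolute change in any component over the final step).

0.514

Iteration 1:
  u = (-3 - (1)·0.000 - (-1)·0.000) / (-5) = 0.600
  v = (8 - (-4)·0.000 - (-2)·0.000) / (10) = 0.800
  w = (0 - (-2)·0.000 - (-3)·0.000) / (7) = 0.000
Iteration 2:
  u = (-3 - (1)·0.800 - (-1)·0.000) / (-5) = 0.760
  v = (8 - (-4)·0.600 - (-2)·0.000) / (10) = 1.040
  w = (0 - (-2)·0.600 - (-3)·0.800) / (7) = 0.514
Change: (0.160, 0.240, 0.514) → max |·| = 0.514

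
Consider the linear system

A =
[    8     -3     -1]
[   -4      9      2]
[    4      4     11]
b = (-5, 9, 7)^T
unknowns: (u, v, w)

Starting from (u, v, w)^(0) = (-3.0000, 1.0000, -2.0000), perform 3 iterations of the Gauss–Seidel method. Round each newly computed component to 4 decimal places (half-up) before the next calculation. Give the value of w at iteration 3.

Iteration 1:
  u = (-5 - (-3)·1.0000 - (-1)·-2.0000) / (8) = -0.5000
  v = (9 - (-4)·-0.5000 - (2)·-2.0000) / (9) = 1.2222
  w = (7 - (4)·-0.5000 - (4)·1.2222) / (11) = 0.3737
Iteration 2:
  u = (-5 - (-3)·1.2222 - (-1)·0.3737) / (8) = -0.1200
  v = (9 - (-4)·-0.1200 - (2)·0.3737) / (9) = 0.8636
  w = (7 - (4)·-0.1200 - (4)·0.8636) / (11) = 0.3660
Iteration 3:
  u = (-5 - (-3)·0.8636 - (-1)·0.3660) / (8) = -0.2554
  v = (9 - (-4)·-0.2554 - (2)·0.3660) / (9) = 0.8052
  w = (7 - (4)·-0.2554 - (4)·0.8052) / (11) = 0.4364

0.4364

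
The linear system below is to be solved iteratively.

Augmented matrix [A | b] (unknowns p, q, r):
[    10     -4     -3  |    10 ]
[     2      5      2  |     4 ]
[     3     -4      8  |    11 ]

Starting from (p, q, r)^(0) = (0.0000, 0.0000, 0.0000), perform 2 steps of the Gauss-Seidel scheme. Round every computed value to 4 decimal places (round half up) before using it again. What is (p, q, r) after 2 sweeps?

(1.5200, -0.2880, 0.6610)

Iteration 1:
  p = (10 - (-4)·0.0000 - (-3)·0.0000) / (10) = 1.0000
  q = (4 - (2)·1.0000 - (2)·0.0000) / (5) = 0.4000
  r = (11 - (3)·1.0000 - (-4)·0.4000) / (8) = 1.2000
Iteration 2:
  p = (10 - (-4)·0.4000 - (-3)·1.2000) / (10) = 1.5200
  q = (4 - (2)·1.5200 - (2)·1.2000) / (5) = -0.2880
  r = (11 - (3)·1.5200 - (-4)·-0.2880) / (8) = 0.6610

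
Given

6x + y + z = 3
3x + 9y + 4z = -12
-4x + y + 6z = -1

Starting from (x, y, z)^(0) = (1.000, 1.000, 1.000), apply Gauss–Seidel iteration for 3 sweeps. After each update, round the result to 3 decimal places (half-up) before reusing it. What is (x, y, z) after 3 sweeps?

(0.679, -1.838, 0.592)

Iteration 1:
  x = (3 - (1)·1.000 - (1)·1.000) / (6) = 0.167
  y = (-12 - (3)·0.167 - (4)·1.000) / (9) = -1.833
  z = (-1 - (-4)·0.167 - (1)·-1.833) / (6) = 0.250
Iteration 2:
  x = (3 - (1)·-1.833 - (1)·0.250) / (6) = 0.764
  y = (-12 - (3)·0.764 - (4)·0.250) / (9) = -1.699
  z = (-1 - (-4)·0.764 - (1)·-1.699) / (6) = 0.626
Iteration 3:
  x = (3 - (1)·-1.699 - (1)·0.626) / (6) = 0.679
  y = (-12 - (3)·0.679 - (4)·0.626) / (9) = -1.838
  z = (-1 - (-4)·0.679 - (1)·-1.838) / (6) = 0.592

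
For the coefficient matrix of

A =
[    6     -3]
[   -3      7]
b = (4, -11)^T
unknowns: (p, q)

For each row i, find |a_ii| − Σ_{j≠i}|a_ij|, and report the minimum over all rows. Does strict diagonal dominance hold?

row 1: |6| − (3) = 3
row 2: |7| − (3) = 4
minimum over rows = 3 → strictly diagonally dominant (convergence guaranteed)

3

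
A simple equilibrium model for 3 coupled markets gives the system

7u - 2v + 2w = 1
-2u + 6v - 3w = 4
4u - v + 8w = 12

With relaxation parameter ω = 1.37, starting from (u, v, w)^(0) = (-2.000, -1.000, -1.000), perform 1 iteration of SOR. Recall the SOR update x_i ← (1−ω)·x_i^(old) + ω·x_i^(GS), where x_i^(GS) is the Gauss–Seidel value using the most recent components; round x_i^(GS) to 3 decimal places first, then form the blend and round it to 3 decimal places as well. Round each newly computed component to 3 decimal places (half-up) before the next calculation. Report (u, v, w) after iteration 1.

Iteration 1:
  u: GS value = (1 - (-2)·-1.000 - (2)·-1.000) / (7) = 0.143;  u ← (1−ω)·-2.000 + ω·0.143 = 0.936
  v: GS value = (4 - (-2)·0.936 - (-3)·-1.000) / (6) = 0.479;  v ← (1−ω)·-1.000 + ω·0.479 = 1.026
  w: GS value = (12 - (4)·0.936 - (-1)·1.026) / (8) = 1.160;  w ← (1−ω)·-1.000 + ω·1.160 = 1.959

(0.936, 1.026, 1.959)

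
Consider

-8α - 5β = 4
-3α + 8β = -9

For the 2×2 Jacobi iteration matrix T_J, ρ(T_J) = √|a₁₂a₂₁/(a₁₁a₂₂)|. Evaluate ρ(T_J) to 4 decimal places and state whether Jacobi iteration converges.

a₁₂a₂₁/(a₁₁a₂₂) = (-5)·(-3) / ((-8)·(8)) = -0.234375
ρ = √|-0.234375| = √0.234375 = 0.4841
ρ < 1, so Jacobi converges

0.4841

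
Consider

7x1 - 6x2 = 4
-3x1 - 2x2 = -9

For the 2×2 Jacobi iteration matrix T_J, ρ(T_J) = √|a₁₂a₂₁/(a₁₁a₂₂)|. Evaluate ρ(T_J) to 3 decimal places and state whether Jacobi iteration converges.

1.134

a₁₂a₂₁/(a₁₁a₂₂) = (-6)·(-3) / ((7)·(-2)) = -1.285714
ρ = √|-1.285714| = √1.285714 = 1.134
ρ > 1, so Jacobi diverges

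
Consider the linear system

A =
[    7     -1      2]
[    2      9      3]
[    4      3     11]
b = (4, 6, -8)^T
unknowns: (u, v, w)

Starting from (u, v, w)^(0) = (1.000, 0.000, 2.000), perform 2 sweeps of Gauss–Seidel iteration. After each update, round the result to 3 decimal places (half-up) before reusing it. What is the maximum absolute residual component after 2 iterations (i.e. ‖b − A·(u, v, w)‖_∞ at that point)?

1.705

Iteration 1:
  u = (4 - (-1)·0.000 - (2)·2.000) / (7) = 0.000
  v = (6 - (2)·0.000 - (3)·2.000) / (9) = 0.000
  w = (-8 - (4)·0.000 - (3)·0.000) / (11) = -0.727
Iteration 2:
  u = (4 - (-1)·0.000 - (2)·-0.727) / (7) = 0.779
  v = (6 - (2)·0.779 - (3)·-0.727) / (9) = 0.736
  w = (-8 - (4)·0.779 - (3)·0.736) / (11) = -1.211
Residual b − A·x = (1.705, 1.451, -0.003); ∞-norm = 1.705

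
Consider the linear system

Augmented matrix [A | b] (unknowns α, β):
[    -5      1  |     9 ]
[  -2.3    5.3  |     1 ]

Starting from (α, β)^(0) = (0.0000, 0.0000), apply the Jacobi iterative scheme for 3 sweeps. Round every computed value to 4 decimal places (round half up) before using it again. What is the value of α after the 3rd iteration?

-1.9185

Iteration 1:
  α = (9 - (1)·0.0000) / (-5) = -1.8000
  β = (1 - (-2.3)·0.0000) / (5.3) = 0.1887
Iteration 2:
  α = (9 - (1)·0.1887) / (-5) = -1.7623
  β = (1 - (-2.3)·-1.8000) / (5.3) = -0.5925
Iteration 3:
  α = (9 - (1)·-0.5925) / (-5) = -1.9185
  β = (1 - (-2.3)·-1.7623) / (5.3) = -0.5761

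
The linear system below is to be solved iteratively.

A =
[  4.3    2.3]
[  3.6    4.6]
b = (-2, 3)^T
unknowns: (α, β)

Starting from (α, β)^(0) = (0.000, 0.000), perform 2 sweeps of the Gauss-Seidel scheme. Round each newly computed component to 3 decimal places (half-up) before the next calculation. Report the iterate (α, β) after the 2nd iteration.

Iteration 1:
  α = (-2 - (2.3)·0.000) / (4.3) = -0.465
  β = (3 - (3.6)·-0.465) / (4.6) = 1.016
Iteration 2:
  α = (-2 - (2.3)·1.016) / (4.3) = -1.009
  β = (3 - (3.6)·-1.009) / (4.6) = 1.442

(-1.009, 1.442)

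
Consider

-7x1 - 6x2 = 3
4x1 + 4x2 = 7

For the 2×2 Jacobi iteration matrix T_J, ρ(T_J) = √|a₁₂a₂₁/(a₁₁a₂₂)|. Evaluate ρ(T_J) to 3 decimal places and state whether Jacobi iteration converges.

a₁₂a₂₁/(a₁₁a₂₂) = (-6)·(4) / ((-7)·(4)) = 0.857143
ρ = √|0.857143| = √0.857143 = 0.926
ρ < 1, so Jacobi converges

0.926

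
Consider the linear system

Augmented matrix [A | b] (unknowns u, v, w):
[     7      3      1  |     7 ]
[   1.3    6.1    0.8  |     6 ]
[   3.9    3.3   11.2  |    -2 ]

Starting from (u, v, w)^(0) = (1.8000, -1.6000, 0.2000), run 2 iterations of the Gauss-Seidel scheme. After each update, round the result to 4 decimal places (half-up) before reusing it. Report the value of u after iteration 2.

0.8744

Iteration 1:
  u = (7 - (3)·-1.6000 - (1)·0.2000) / (7) = 1.6571
  v = (6 - (1.3)·1.6571 - (0.8)·0.2000) / (6.1) = 0.6042
  w = (-2 - (3.9)·1.6571 - (3.3)·0.6042) / (11.2) = -0.9336
Iteration 2:
  u = (7 - (3)·0.6042 - (1)·-0.9336) / (7) = 0.8744
  v = (6 - (1.3)·0.8744 - (0.8)·-0.9336) / (6.1) = 0.9197
  w = (-2 - (3.9)·0.8744 - (3.3)·0.9197) / (11.2) = -0.7540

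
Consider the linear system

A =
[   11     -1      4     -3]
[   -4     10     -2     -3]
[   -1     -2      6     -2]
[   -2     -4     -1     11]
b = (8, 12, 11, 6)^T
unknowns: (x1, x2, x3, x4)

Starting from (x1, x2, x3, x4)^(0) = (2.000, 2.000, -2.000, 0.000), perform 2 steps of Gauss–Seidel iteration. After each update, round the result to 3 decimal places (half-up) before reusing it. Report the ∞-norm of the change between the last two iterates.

1.280

Iteration 1:
  x1 = (8 - (-1)·2.000 - (4)·-2.000 - (-3)·0.000) / (11) = 1.636
  x2 = (12 - (-4)·1.636 - (-2)·-2.000 - (-3)·0.000) / (10) = 1.454
  x3 = (11 - (-1)·1.636 - (-2)·1.454 - (-2)·0.000) / (6) = 2.591
  x4 = (6 - (-2)·1.636 - (-4)·1.454 - (-1)·2.591) / (11) = 1.607
Iteration 2:
  x1 = (8 - (-1)·1.454 - (4)·2.591 - (-3)·1.607) / (11) = 0.356
  x2 = (12 - (-4)·0.356 - (-2)·2.591 - (-3)·1.607) / (10) = 2.343
  x3 = (11 - (-1)·0.356 - (-2)·2.343 - (-2)·1.607) / (6) = 3.209
  x4 = (6 - (-2)·0.356 - (-4)·2.343 - (-1)·3.209) / (11) = 1.754
Change: (-1.280, 0.889, 0.618, 0.147) → max |·| = 1.280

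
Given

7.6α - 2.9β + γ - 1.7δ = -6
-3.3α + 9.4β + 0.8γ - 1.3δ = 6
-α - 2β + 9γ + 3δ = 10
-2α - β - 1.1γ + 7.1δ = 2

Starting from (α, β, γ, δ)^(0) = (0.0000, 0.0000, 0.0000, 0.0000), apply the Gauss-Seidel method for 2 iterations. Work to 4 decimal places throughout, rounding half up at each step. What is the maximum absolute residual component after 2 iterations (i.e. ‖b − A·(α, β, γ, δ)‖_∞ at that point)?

0.0707

Iteration 1:
  α = (-6 - (-2.9)·0.0000 - (1)·0.0000 - (-1.7)·0.0000) / (7.6) = -0.7895
  β = (6 - (-3.3)·-0.7895 - (0.8)·0.0000 - (-1.3)·0.0000) / (9.4) = 0.3611
  γ = (10 - (-1)·-0.7895 - (-2)·0.3611 - (3)·0.0000) / (9) = 1.1036
  δ = (2 - (-2)·-0.7895 - (-1)·0.3611 - (-1.1)·1.1036) / (7.1) = 0.2811
Iteration 2:
  α = (-6 - (-2.9)·0.3611 - (1)·1.1036 - (-1.7)·0.2811) / (7.6) = -0.7340
  β = (6 - (-3.3)·-0.7340 - (0.8)·1.1036 - (-1.3)·0.2811) / (9.4) = 0.3256
  γ = (10 - (-1)·-0.7340 - (-2)·0.3256 - (3)·0.2811) / (9) = 1.0082
  δ = (2 - (-2)·-0.7340 - (-1)·0.3256 - (-1.1)·1.0082) / (7.1) = 0.2770
Residual b − A·x = (-0.0147, 0.0707, 0.0124, -0.0001); ∞-norm = 0.0707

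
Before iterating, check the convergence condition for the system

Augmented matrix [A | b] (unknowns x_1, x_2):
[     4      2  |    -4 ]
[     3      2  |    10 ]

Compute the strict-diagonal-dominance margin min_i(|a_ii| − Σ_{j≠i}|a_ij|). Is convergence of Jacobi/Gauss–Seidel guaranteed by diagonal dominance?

-1

row 1: |4| − (2) = 2
row 2: |2| − (3) = -1
minimum over rows = -1 → not strictly diagonally dominant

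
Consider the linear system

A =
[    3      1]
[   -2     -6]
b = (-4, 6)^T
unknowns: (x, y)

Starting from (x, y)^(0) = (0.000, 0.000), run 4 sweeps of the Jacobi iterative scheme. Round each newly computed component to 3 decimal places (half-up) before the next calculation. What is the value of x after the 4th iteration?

-1.111

Iteration 1:
  x = (-4 - (1)·0.000) / (3) = -1.333
  y = (6 - (-2)·0.000) / (-6) = -1.000
Iteration 2:
  x = (-4 - (1)·-1.000) / (3) = -1.000
  y = (6 - (-2)·-1.333) / (-6) = -0.556
Iteration 3:
  x = (-4 - (1)·-0.556) / (3) = -1.148
  y = (6 - (-2)·-1.000) / (-6) = -0.667
Iteration 4:
  x = (-4 - (1)·-0.667) / (3) = -1.111
  y = (6 - (-2)·-1.148) / (-6) = -0.617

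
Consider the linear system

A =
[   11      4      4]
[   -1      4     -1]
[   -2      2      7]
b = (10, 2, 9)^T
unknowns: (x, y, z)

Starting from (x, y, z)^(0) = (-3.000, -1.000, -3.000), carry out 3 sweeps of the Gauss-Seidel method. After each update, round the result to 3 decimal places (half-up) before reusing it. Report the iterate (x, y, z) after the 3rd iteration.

(0.172, 0.801, 1.106)

Iteration 1:
  x = (10 - (4)·-1.000 - (4)·-3.000) / (11) = 2.364
  y = (2 - (-1)·2.364 - (-1)·-3.000) / (4) = 0.341
  z = (9 - (-2)·2.364 - (2)·0.341) / (7) = 1.864
Iteration 2:
  x = (10 - (4)·0.341 - (4)·1.864) / (11) = 0.107
  y = (2 - (-1)·0.107 - (-1)·1.864) / (4) = 0.993
  z = (9 - (-2)·0.107 - (2)·0.993) / (7) = 1.033
Iteration 3:
  x = (10 - (4)·0.993 - (4)·1.033) / (11) = 0.172
  y = (2 - (-1)·0.172 - (-1)·1.033) / (4) = 0.801
  z = (9 - (-2)·0.172 - (2)·0.801) / (7) = 1.106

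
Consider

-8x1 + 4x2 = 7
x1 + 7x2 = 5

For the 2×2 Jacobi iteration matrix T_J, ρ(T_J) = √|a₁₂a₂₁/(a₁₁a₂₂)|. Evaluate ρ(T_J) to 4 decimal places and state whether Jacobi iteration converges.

0.2673

a₁₂a₂₁/(a₁₁a₂₂) = (4)·(1) / ((-8)·(7)) = -0.071429
ρ = √|-0.071429| = √0.071429 = 0.2673
ρ < 1, so Jacobi converges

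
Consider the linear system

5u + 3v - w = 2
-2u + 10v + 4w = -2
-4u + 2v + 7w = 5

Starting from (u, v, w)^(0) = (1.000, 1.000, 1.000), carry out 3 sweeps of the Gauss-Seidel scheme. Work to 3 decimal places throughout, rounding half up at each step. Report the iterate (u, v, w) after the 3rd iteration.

(0.891, -0.564, 1.385)

Iteration 1:
  u = (2 - (3)·1.000 - (-1)·1.000) / (5) = 0.000
  v = (-2 - (-2)·0.000 - (4)·1.000) / (10) = -0.600
  w = (5 - (-4)·0.000 - (2)·-0.600) / (7) = 0.886
Iteration 2:
  u = (2 - (3)·-0.600 - (-1)·0.886) / (5) = 0.937
  v = (-2 - (-2)·0.937 - (4)·0.886) / (10) = -0.367
  w = (5 - (-4)·0.937 - (2)·-0.367) / (7) = 1.355
Iteration 3:
  u = (2 - (3)·-0.367 - (-1)·1.355) / (5) = 0.891
  v = (-2 - (-2)·0.891 - (4)·1.355) / (10) = -0.564
  w = (5 - (-4)·0.891 - (2)·-0.564) / (7) = 1.385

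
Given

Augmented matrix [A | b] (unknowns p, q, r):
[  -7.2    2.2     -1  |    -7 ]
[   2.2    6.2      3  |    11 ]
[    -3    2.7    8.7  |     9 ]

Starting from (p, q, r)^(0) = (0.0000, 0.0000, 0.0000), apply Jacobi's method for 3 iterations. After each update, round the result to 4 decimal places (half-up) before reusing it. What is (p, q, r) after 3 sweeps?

Iteration 1:
  p = (-7 - (2.2)·0.0000 - (-1)·0.0000) / (-7.2) = 0.9722
  q = (11 - (2.2)·0.0000 - (3)·0.0000) / (6.2) = 1.7742
  r = (9 - (-3)·0.0000 - (2.7)·0.0000) / (8.7) = 1.0345
Iteration 2:
  p = (-7 - (2.2)·1.7742 - (-1)·1.0345) / (-7.2) = 1.3707
  q = (11 - (2.2)·0.9722 - (3)·1.0345) / (6.2) = 0.9287
  r = (9 - (-3)·0.9722 - (2.7)·1.7742) / (8.7) = 0.8191
Iteration 3:
  p = (-7 - (2.2)·0.9287 - (-1)·0.8191) / (-7.2) = 1.1422
  q = (11 - (2.2)·1.3707 - (3)·0.8191) / (6.2) = 0.8915
  r = (9 - (-3)·1.3707 - (2.7)·0.9287) / (8.7) = 1.2189

(1.1422, 0.8915, 1.2189)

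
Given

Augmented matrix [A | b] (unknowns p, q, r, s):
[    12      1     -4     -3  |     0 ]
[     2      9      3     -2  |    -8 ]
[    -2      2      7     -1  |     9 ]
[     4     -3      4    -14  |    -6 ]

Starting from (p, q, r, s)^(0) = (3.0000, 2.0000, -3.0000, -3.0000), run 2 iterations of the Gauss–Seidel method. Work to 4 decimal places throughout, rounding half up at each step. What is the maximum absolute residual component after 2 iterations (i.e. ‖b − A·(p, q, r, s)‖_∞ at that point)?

Iteration 1:
  p = (0 - (1)·2.0000 - (-4)·-3.0000 - (-3)·-3.0000) / (12) = -1.9167
  q = (-8 - (2)·-1.9167 - (3)·-3.0000 - (-2)·-3.0000) / (9) = -0.1296
  r = (9 - (-2)·-1.9167 - (2)·-0.1296 - (-1)·-3.0000) / (7) = 0.3465
  s = (-6 - (4)·-1.9167 - (-3)·-0.1296 - (4)·0.3465) / (-14) = 0.0077
Iteration 2:
  p = (0 - (1)·-0.1296 - (-4)·0.3465 - (-3)·0.0077) / (12) = 0.1282
  q = (-8 - (2)·0.1282 - (3)·0.3465 - (-2)·0.0077) / (9) = -1.0312
  r = (9 - (-2)·0.1282 - (2)·-1.0312 - (-1)·0.0077) / (7) = 1.6181
  s = (-6 - (4)·0.1282 - (-3)·-1.0312 - (4)·1.6181) / (-14) = 1.1485
Residual b − A·x = (9.4107, -1.5329, 1.1406, 0.0002); ∞-norm = 9.4107

9.4107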